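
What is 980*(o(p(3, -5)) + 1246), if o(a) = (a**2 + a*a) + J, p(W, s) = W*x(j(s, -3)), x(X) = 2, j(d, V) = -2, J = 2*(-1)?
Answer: 1289680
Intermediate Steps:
J = -2
p(W, s) = 2*W (p(W, s) = W*2 = 2*W)
o(a) = -2 + 2*a**2 (o(a) = (a**2 + a*a) - 2 = (a**2 + a**2) - 2 = 2*a**2 - 2 = -2 + 2*a**2)
980*(o(p(3, -5)) + 1246) = 980*((-2 + 2*(2*3)**2) + 1246) = 980*((-2 + 2*6**2) + 1246) = 980*((-2 + 2*36) + 1246) = 980*((-2 + 72) + 1246) = 980*(70 + 1246) = 980*1316 = 1289680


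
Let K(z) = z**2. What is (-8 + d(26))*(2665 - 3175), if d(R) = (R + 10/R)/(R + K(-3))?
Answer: 48042/13 ≈ 3695.5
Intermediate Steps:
d(R) = (R + 10/R)/(9 + R) (d(R) = (R + 10/R)/(R + (-3)**2) = (R + 10/R)/(R + 9) = (R + 10/R)/(9 + R))
(-8 + d(26))*(2665 - 3175) = (-8 + (10 + 26**2)/(26*(9 + 26)))*(2665 - 3175) = (-8 + (1/26)*(10 + 676)/35)*(-510) = (-8 + (1/26)*(1/35)*686)*(-510) = (-8 + 49/65)*(-510) = -471/65*(-510) = 48042/13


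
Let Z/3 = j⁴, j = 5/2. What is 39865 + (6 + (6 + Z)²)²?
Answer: 15106538778769/65536 ≈ 2.3051e+8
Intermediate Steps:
j = 5/2 (j = 5*(½) = 5/2 ≈ 2.5000)
Z = 1875/16 (Z = 3*(5/2)⁴ = 3*(625/16) = 1875/16 ≈ 117.19)
39865 + (6 + (6 + Z)²)² = 39865 + (6 + (6 + 1875/16)²)² = 39865 + (6 + (1971/16)²)² = 39865 + (6 + 3884841/256)² = 39865 + (3886377/256)² = 39865 + 15103926186129/65536 = 15106538778769/65536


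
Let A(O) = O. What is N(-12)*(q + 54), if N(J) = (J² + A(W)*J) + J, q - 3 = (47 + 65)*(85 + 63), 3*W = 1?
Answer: 2129024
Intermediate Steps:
W = ⅓ (W = (⅓)*1 = ⅓ ≈ 0.33333)
q = 16579 (q = 3 + (47 + 65)*(85 + 63) = 3 + 112*148 = 3 + 16576 = 16579)
N(J) = J² + 4*J/3 (N(J) = (J² + J/3) + J = J² + 4*J/3)
N(-12)*(q + 54) = ((⅓)*(-12)*(4 + 3*(-12)))*(16579 + 54) = ((⅓)*(-12)*(4 - 36))*16633 = ((⅓)*(-12)*(-32))*16633 = 128*16633 = 2129024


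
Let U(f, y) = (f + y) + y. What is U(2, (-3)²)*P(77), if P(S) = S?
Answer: 1540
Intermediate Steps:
U(f, y) = f + 2*y
U(2, (-3)²)*P(77) = (2 + 2*(-3)²)*77 = (2 + 2*9)*77 = (2 + 18)*77 = 20*77 = 1540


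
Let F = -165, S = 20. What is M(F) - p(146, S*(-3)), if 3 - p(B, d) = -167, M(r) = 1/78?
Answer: -13259/78 ≈ -169.99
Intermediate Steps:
M(r) = 1/78
p(B, d) = 170 (p(B, d) = 3 - 1*(-167) = 3 + 167 = 170)
M(F) - p(146, S*(-3)) = 1/78 - 1*170 = 1/78 - 170 = -13259/78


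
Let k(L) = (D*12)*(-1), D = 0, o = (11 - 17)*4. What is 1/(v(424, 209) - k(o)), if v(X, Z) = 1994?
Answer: 1/1994 ≈ 0.00050150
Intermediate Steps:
o = -24 (o = -6*4 = -24)
k(L) = 0 (k(L) = (0*12)*(-1) = 0*(-1) = 0)
1/(v(424, 209) - k(o)) = 1/(1994 - 1*0) = 1/(1994 + 0) = 1/1994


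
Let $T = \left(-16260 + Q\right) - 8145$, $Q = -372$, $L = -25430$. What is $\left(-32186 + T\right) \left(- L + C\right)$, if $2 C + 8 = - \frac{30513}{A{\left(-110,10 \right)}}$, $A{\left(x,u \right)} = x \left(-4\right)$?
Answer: $- \frac{1272802177421}{880} \approx -1.4464 \cdot 10^{9}$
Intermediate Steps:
$A{\left(x,u \right)} = - 4 x$
$C = - \frac{34033}{880}$ ($C = -4 + \frac{\left(-30513\right) \frac{1}{\left(-4\right) \left(-110\right)}}{2} = -4 + \frac{\left(-30513\right) \frac{1}{440}}{2} = -4 + \frac{1}{2} \left(- \frac{30513}{440}\right) = -4 - \frac{30513}{880} = - \frac{34033}{880} \approx -38.674$)
$T = -24777$ ($T = \left(-16260 - 372\right) - 8145 = -16632 - 8145 = -24777$)
$\left(-32186 + T\right) \left(- L + C\right) = \left(-32186 - 24777\right) \left(\left(-1\right) \left(-25430\right) - \frac{34033}{880}\right) = - 56963 \left(25430 - \frac{34033}{880}\right) = \left(-56963\right) \frac{22344367}{880} = - \frac{1272802177421}{880}$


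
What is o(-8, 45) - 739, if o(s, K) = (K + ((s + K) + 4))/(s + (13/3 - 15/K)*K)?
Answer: -1477/2 ≈ -738.50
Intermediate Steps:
o(s, K) = (4 + s + 2*K)/(s + K*(13/3 - 15/K)) (o(s, K) = (K + ((K + s) + 4))/(s + (13*(⅓) - 15/K)*K) = (K + (4 + K + s))/(s + (13/3 - 15/K)*K) = (4 + s + 2*K)/(s + K*(13/3 - 15/K)))
o(-8, 45) - 739 = 3*(4 - 8 + 2*45)/(-45 + 3*(-8) + 13*45) - 739 = 3*(4 - 8 + 90)/(-45 - 24 + 585) - 739 = 3*86/516 - 739 = 3*(1/516)*86 - 739 = ½ - 739 = -1477/2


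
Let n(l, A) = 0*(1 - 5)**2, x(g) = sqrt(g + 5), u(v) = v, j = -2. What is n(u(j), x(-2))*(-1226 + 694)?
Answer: 0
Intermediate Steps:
x(g) = sqrt(5 + g)
n(l, A) = 0 (n(l, A) = 0*(-4)**2 = 0*16 = 0)
n(u(j), x(-2))*(-1226 + 694) = 0*(-1226 + 694) = 0*(-532) = 0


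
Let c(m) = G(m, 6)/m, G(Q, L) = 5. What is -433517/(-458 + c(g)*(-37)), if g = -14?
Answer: 6069238/6227 ≈ 974.67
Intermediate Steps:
c(m) = 5/m
-433517/(-458 + c(g)*(-37)) = -433517/(-458 + (5/(-14))*(-37)) = -433517/(-458 + (5*(-1/14))*(-37)) = -433517/(-458 - 5/14*(-37)) = -433517/(-458 + 185/14) = -433517/(-6227/14) = -433517*(-14/6227) = 6069238/6227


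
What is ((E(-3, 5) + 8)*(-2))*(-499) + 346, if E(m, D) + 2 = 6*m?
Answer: -11630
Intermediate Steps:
E(m, D) = -2 + 6*m
((E(-3, 5) + 8)*(-2))*(-499) + 346 = (((-2 + 6*(-3)) + 8)*(-2))*(-499) + 346 = (((-2 - 18) + 8)*(-2))*(-499) + 346 = ((-20 + 8)*(-2))*(-499) + 346 = -12*(-2)*(-499) + 346 = 24*(-499) + 346 = -11976 + 346 = -11630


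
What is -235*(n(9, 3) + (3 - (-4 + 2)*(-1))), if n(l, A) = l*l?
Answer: -19270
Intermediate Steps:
n(l, A) = l²
-235*(n(9, 3) + (3 - (-4 + 2)*(-1))) = -235*(9² + (3 - (-4 + 2)*(-1))) = -235*(81 + (3 - (-2)*(-1))) = -235*(81 + (3 - 1*2)) = -235*(81 + (3 - 2)) = -235*(81 + 1) = -235*82 = -19270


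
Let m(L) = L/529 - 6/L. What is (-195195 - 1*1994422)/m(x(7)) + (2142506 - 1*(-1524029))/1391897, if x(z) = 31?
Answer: 49979590261272106/3080268061 ≈ 1.6226e+7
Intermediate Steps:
m(L) = -6/L + L/529 (m(L) = L*(1/529) - 6/L = L/529 - 6/L = -6/L + L/529)
(-195195 - 1*1994422)/m(x(7)) + (2142506 - 1*(-1524029))/1391897 = (-195195 - 1*1994422)/(-6/31 + (1/529)*31) + (2142506 - 1*(-1524029))/1391897 = (-195195 - 1994422)/(-6*1/31 + 31/529) + (2142506 + 1524029)*(1/1391897) = -2189617/(-6/31 + 31/529) + 3666535*(1/1391897) = -2189617/(-2213/16399) + 3666535/1391897 = -2189617*(-16399/2213) + 3666535/1391897 = 35907529183/2213 + 3666535/1391897 = 49979590261272106/3080268061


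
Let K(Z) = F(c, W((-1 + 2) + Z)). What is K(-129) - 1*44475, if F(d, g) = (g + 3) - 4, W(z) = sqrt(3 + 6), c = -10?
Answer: -44473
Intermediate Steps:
W(z) = 3 (W(z) = sqrt(9) = 3)
F(d, g) = -1 + g (F(d, g) = (3 + g) - 4 = -1 + g)
K(Z) = 2 (K(Z) = -1 + 3 = 2)
K(-129) - 1*44475 = 2 - 1*44475 = 2 - 44475 = -44473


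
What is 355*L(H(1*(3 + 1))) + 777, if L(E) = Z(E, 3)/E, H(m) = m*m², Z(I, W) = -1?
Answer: 49373/64 ≈ 771.45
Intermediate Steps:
H(m) = m³
L(E) = -1/E
355*L(H(1*(3 + 1))) + 777 = 355*(-1/((1*(3 + 1))³)) + 777 = 355*(-1/((1*4)³)) + 777 = 355*(-1/(4³)) + 777 = 355*(-1/64) + 777 = -355/64 + 777 = 49373/64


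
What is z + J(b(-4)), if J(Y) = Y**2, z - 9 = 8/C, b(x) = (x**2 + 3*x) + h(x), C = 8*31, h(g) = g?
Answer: 280/31 ≈ 9.0323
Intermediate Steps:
C = 248
b(x) = x**2 + 4*x (b(x) = (x**2 + 3*x) + x = x**2 + 4*x)
z = 280/31 (z = 9 + 8/248 = 9 + 8*(1/248) = 9 + 1/31 = 280/31 ≈ 9.0323)
z + J(b(-4)) = 280/31 + (-4*(4 - 4))**2 = 280/31 + (-4*0)**2 = 280/31 + 0**2 = 280/31 + 0 = 280/31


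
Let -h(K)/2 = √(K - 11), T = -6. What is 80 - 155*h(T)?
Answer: 80 + 310*I*√17 ≈ 80.0 + 1278.2*I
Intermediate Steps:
h(K) = -2*√(-11 + K) (h(K) = -2*√(K - 11) = -2*√(-11 + K))
80 - 155*h(T) = 80 - (-310)*√(-11 - 6) = 80 - (-310)*√(-17) = 80 - (-310)*I*√17 = 80 + 310*I*√17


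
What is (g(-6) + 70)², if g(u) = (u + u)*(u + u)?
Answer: 45796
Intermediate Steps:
g(u) = 4*u² (g(u) = (2*u)*(2*u) = 4*u²)
(g(-6) + 70)² = (4*(-6)² + 70)² = (4*36 + 70)² = (144 + 70)² = 214² = 45796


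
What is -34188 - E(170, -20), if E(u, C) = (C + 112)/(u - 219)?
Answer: -1675120/49 ≈ -34186.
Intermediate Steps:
E(u, C) = (112 + C)/(-219 + u)
-34188 - E(170, -20) = -34188 - (112 - 20)/(-219 + 170) = -34188 - 92/(-49) = -34188 - (-1)*92/49 = -34188 - 1*(-92/49) = -34188 + 92/49 = -1675120/49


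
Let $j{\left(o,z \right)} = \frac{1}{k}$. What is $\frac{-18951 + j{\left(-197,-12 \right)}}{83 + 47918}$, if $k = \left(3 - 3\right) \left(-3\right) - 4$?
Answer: $- \frac{75805}{192004} \approx -0.39481$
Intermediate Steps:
$k = -4$ ($k = \left(3 - 3\right) \left(-3\right) - 4 = 0 \left(-3\right) - 4 = 0 - 4 = -4$)
$j{\left(o,z \right)} = - \frac{1}{4}$ ($j{\left(o,z \right)} = \frac{1}{-4} = - \frac{1}{4}$)
$\frac{-18951 + j{\left(-197,-12 \right)}}{83 + 47918} = \frac{-18951 - \frac{1}{4}}{83 + 47918} = - \frac{75805}{4 \cdot 48001} = \left(- \frac{75805}{4}\right) \frac{1}{48001} = - \frac{75805}{192004}$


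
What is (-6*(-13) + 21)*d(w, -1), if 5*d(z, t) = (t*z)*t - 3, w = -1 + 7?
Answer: 297/5 ≈ 59.400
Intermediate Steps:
w = 6
d(z, t) = -3/5 + z*t**2/5 (d(z, t) = ((t*z)*t - 3)/5 = (z*t**2 - 3)/5 = (-3 + z*t**2)/5 = -3/5 + z*t**2/5)
(-6*(-13) + 21)*d(w, -1) = (-6*(-13) + 21)*(-3/5 + (1/5)*6*(-1)**2) = (78 + 21)*(-3/5 + (1/5)*6*1) = 99*(-3/5 + 6/5) = 99*(3/5) = 297/5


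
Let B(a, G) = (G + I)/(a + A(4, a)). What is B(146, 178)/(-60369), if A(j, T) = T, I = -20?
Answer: -79/8813874 ≈ -8.9631e-6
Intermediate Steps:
B(a, G) = (-20 + G)/(2*a) (B(a, G) = (G - 20)/(a + a) = (-20 + G)/((2*a)) = (-20 + G)*(1/(2*a)) = (-20 + G)/(2*a))
B(146, 178)/(-60369) = ((½)*(-20 + 178)/146)/(-60369) = ((½)*(1/146)*158)*(-1/60369) = (79/146)*(-1/60369) = -79/8813874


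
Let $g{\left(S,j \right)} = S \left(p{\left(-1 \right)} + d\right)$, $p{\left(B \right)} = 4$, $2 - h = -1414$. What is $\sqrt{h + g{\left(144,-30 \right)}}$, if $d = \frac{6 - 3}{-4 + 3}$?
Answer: $2 \sqrt{390} \approx 39.497$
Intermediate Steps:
$h = 1416$ ($h = 2 - -1414 = 2 + 1414 = 1416$)
$d = -3$ ($d = \frac{3}{-1} = 3 \left(-1\right) = -3$)
$g{\left(S,j \right)} = S$ ($g{\left(S,j \right)} = S \left(4 - 3\right) = S 1 = S$)
$\sqrt{h + g{\left(144,-30 \right)}} = \sqrt{1416 + 144} = \sqrt{1560} = 2 \sqrt{390}$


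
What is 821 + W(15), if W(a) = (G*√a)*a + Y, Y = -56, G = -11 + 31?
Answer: 765 + 300*√15 ≈ 1926.9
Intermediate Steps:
G = 20
W(a) = -56 + 20*a^(3/2) (W(a) = (20*√a)*a - 56 = 20*a^(3/2) - 56 = -56 + 20*a^(3/2))
821 + W(15) = 821 + (-56 + 20*15^(3/2)) = 821 + (-56 + 20*(15*√15)) = 821 + (-56 + 300*√15) = 765 + 300*√15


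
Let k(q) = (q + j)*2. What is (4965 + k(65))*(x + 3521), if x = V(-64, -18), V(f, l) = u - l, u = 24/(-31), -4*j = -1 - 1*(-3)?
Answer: 558735390/31 ≈ 1.8024e+7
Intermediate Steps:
j = -1/2 (j = -(-1 - 1*(-3))/4 = -(-1 + 3)/4 = -1/4*2 = -1/2 ≈ -0.50000)
u = -24/31 (u = 24*(-1/31) = -24/31 ≈ -0.77419)
k(q) = -1 + 2*q (k(q) = (q - 1/2)*2 = (-1/2 + q)*2 = -1 + 2*q)
V(f, l) = -24/31 - l
x = 534/31 (x = -24/31 - 1*(-18) = -24/31 + 18 = 534/31 ≈ 17.226)
(4965 + k(65))*(x + 3521) = (4965 + (-1 + 2*65))*(534/31 + 3521) = (4965 + (-1 + 130))*(109685/31) = (4965 + 129)*(109685/31) = 5094*(109685/31) = 558735390/31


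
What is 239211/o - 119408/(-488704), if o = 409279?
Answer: 10360909961/12501017776 ≈ 0.82880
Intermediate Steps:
239211/o - 119408/(-488704) = 239211/409279 - 119408/(-488704) = 239211*(1/409279) - 119408*(-1/488704) = 239211/409279 + 7463/30544 = 10360909961/12501017776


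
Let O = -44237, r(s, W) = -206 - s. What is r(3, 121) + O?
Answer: -44446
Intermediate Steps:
r(3, 121) + O = (-206 - 1*3) - 44237 = (-206 - 3) - 44237 = -209 - 44237 = -44446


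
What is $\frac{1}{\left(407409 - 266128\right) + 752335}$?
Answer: $\frac{1}{893616} \approx 1.119 \cdot 10^{-6}$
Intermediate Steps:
$\frac{1}{\left(407409 - 266128\right) + 752335} = \frac{1}{141281 + 752335} = \frac{1}{893616}$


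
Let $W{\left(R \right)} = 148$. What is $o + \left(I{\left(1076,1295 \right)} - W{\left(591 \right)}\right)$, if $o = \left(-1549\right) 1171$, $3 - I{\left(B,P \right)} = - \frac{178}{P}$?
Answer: $- \frac{2349160902}{1295} \approx -1.814 \cdot 10^{6}$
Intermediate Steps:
$I{\left(B,P \right)} = 3 + \frac{178}{P}$ ($I{\left(B,P \right)} = 3 - - \frac{178}{P} = 3 + \frac{178}{P}$)
$o = -1813879$
$o + \left(I{\left(1076,1295 \right)} - W{\left(591 \right)}\right) = -1813879 + \left(\left(3 + \frac{178}{1295}\right) - 148\right) = -1813879 + \left(\frac{4063}{1295} - 148\right) = -1813879 - \frac{187597}{1295} = - \frac{2349160902}{1295}$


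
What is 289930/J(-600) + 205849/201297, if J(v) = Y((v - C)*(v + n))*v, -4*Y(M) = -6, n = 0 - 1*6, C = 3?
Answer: -1939225837/6038910 ≈ -321.12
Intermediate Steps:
n = -6 (n = 0 - 6 = -6)
Y(M) = 3/2 (Y(M) = -1/4*(-6) = 3/2)
J(v) = 3*v/2
289930/J(-600) + 205849/201297 = 289930/(((3/2)*(-600))) + 205849/201297 = 289930/(-900) + 205849*(1/201297) = 289930*(-1/900) + 205849/201297 = -28993/90 + 205849/201297 = -1939225837/6038910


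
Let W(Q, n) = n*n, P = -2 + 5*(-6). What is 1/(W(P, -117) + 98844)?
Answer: 1/112533 ≈ 8.8863e-6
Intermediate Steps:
P = -32 (P = -2 - 30 = -32)
W(Q, n) = n**2
1/(W(P, -117) + 98844) = 1/((-117)**2 + 98844) = 1/(13689 + 98844) = 1/112533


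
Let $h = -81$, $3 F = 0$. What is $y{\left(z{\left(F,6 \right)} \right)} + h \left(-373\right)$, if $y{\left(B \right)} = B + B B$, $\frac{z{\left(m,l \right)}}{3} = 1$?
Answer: $30225$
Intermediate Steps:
$F = 0$ ($F = \frac{1}{3} \cdot 0 = 0$)
$z{\left(m,l \right)} = 3$ ($z{\left(m,l \right)} = 3 \cdot 1 = 3$)
$y{\left(B \right)} = B + B^{2}$
$y{\left(z{\left(F,6 \right)} \right)} + h \left(-373\right) = 3 \left(1 + 3\right) - -30213 = 3 \cdot 4 + 30213 = 12 + 30213 = 30225$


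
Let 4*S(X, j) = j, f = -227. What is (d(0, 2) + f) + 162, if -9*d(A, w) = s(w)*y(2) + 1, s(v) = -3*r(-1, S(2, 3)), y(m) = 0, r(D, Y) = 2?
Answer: -586/9 ≈ -65.111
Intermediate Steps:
S(X, j) = j/4
s(v) = -6 (s(v) = -3*2 = -6)
d(A, w) = -⅑ (d(A, w) = -(-6*0 + 1)/9 = -(0 + 1)/9 = -⅑*1 = -⅑)
(d(0, 2) + f) + 162 = (-⅑ - 227) + 162 = -2044/9 + 162 = -586/9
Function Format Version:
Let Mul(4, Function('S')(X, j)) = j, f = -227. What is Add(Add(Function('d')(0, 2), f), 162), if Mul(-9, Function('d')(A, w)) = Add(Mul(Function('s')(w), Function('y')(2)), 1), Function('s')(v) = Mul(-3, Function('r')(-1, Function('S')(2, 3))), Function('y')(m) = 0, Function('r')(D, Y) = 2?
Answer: Rational(-586, 9) ≈ -65.111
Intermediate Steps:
Function('S')(X, j) = Mul(Rational(1, 4), j)
Function('s')(v) = -6 (Function('s')(v) = Mul(-3, 2) = -6)
Function('d')(A, w) = Rational(-1, 9) (Function('d')(A, w) = Mul(Rational(-1, 9), Add(Mul(-6, 0), 1)) = Mul(Rational(-1, 9), Add(0, 1)) = Mul(Rational(-1, 9), 1) = Rational(-1, 9))
Add(Add(Function('d')(0, 2), f), 162) = Add(Add(Rational(-1, 9), -227), 162) = Add(Rational(-2044, 9), 162) = Rational(-586, 9)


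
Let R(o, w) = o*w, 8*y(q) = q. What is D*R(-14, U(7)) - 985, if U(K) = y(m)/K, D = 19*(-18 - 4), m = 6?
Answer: -358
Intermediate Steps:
y(q) = q/8
D = -418 (D = 19*(-22) = -418)
U(K) = 3/(4*K) (U(K) = ((1/8)*6)/K = 3/(4*K))
D*R(-14, U(7)) - 985 = -(-5852)*(3/4)/7 - 985 = -(-5852)*(3/4)*(1/7) - 985 = -(-5852)*3/28 - 985 = -418*(-3/2) - 985 = 627 - 985 = -358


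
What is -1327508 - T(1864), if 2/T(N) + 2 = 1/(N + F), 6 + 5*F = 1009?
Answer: -27401071982/20641 ≈ -1.3275e+6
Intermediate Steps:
F = 1003/5 (F = -6/5 + (1/5)*1009 = -6/5 + 1009/5 = 1003/5 ≈ 200.60)
T(N) = 2/(-2 + 1/(1003/5 + N)) (T(N) = 2/(-2 + 1/(N + 1003/5)) = 2/(-2 + 1/(1003/5 + N)))
-1327508 - T(1864) = -1327508 - 2*(-1003 - 5*1864)/(2001 + 10*1864) = -1327508 - 2*(-1003 - 9320)/(2001 + 18640) = -1327508 - 2*(-10323)/20641 = -1327508 - 1*(-20646/20641) = -1327508 + 20646/20641 = -27401071982/20641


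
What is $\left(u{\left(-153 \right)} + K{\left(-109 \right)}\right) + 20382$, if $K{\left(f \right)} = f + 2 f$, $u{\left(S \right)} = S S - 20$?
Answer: $43444$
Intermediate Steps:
$u{\left(S \right)} = -20 + S^{2}$ ($u{\left(S \right)} = S^{2} - 20 = -20 + S^{2}$)
$K{\left(f \right)} = 3 f$
$\left(u{\left(-153 \right)} + K{\left(-109 \right)}\right) + 20382 = \left(\left(-20 + \left(-153\right)^{2}\right) + 3 \left(-109\right)\right) + 20382 = \left(\left(-20 + 23409\right) - 327\right) + 20382 = \left(23389 - 327\right) + 20382 = 23062 + 20382 = 43444$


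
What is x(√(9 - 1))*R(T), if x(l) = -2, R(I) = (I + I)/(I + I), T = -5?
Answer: -2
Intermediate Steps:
R(I) = 1 (R(I) = (2*I)/((2*I)) = (2*I)*(1/(2*I)) = 1)
x(√(9 - 1))*R(T) = -2*1 = -2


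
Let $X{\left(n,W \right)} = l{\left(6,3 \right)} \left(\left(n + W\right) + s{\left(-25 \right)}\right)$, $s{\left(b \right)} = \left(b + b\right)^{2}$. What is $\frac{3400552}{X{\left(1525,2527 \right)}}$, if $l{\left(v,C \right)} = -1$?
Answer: $- \frac{425069}{819} \approx -519.01$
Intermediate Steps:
$s{\left(b \right)} = 4 b^{2}$ ($s{\left(b \right)} = \left(2 b\right)^{2} = 4 b^{2}$)
$X{\left(n,W \right)} = -2500 - W - n$ ($X{\left(n,W \right)} = - (\left(n + W\right) + 4 \left(-25\right)^{2}) = - (\left(W + n\right) + 4 \cdot 625) = - (\left(W + n\right) + 2500) = - (2500 + W + n) = -2500 - W - n$)
$\frac{3400552}{X{\left(1525,2527 \right)}} = \frac{3400552}{-2500 - 2527 - 1525} = \frac{3400552}{-6552} = 3400552 \left(- \frac{1}{6552}\right) = - \frac{425069}{819}$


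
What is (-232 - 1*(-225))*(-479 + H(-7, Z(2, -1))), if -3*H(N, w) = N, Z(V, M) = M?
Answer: 10010/3 ≈ 3336.7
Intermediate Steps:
H(N, w) = -N/3
(-232 - 1*(-225))*(-479 + H(-7, Z(2, -1))) = (-232 - 1*(-225))*(-479 - 1/3*(-7)) = (-232 + 225)*(-479 + 7/3) = -7*(-1430/3) = 10010/3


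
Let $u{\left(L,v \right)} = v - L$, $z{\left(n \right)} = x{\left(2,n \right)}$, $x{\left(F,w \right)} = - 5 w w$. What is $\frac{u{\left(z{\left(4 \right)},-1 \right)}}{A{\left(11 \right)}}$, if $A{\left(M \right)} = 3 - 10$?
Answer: $- \frac{79}{7} \approx -11.286$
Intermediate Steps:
$x{\left(F,w \right)} = - 5 w^{2}$
$A{\left(M \right)} = -7$
$z{\left(n \right)} = - 5 n^{2}$
$\frac{u{\left(z{\left(4 \right)},-1 \right)}}{A{\left(11 \right)}} = \frac{-1 - - 5 \cdot 4^{2}}{-7} = \left(-1 - \left(-5\right) 16\right) \left(- \frac{1}{7}\right) = \left(-1 - -80\right) \left(- \frac{1}{7}\right) = \left(-1 + 80\right) \left(- \frac{1}{7}\right) = 79 \left(- \frac{1}{7}\right) = - \frac{79}{7}$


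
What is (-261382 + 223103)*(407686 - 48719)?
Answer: -13740897793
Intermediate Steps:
(-261382 + 223103)*(407686 - 48719) = -38279*358967 = -13740897793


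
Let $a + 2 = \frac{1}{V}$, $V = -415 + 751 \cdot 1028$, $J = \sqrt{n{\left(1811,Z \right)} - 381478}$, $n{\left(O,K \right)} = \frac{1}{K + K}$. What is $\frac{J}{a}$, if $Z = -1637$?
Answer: $- \frac{771613 i \sqrt{4089091677602}}{5052518650} \approx - 308.82 i$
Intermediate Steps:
$n{\left(O,K \right)} = \frac{1}{2 K}$
$J = \frac{i \sqrt{4089091677602}}{3274}$ ($J = \sqrt{\frac{1}{2 \left(-1637\right)} - 381478} = \sqrt{\frac{1}{2} \left(- \frac{1}{1637}\right) - 381478} = \sqrt{- \frac{1}{3274} - 381478} = \sqrt{- \frac{1248958973}{3274}} = \frac{i \sqrt{4089091677602}}{3274} \approx 617.64 i$)
$V = 771613$ ($V = -415 + 772028 = 771613$)
$a = - \frac{1543225}{771613}$ ($a = -2 + \frac{1}{771613} = - \frac{1543225}{771613} \approx -2.0$)
$\frac{J}{a} = \frac{\frac{1}{3274} i \sqrt{4089091677602}}{- \frac{1543225}{771613}} = \frac{i \sqrt{4089091677602}}{3274} \left(- \frac{771613}{1543225}\right) = - \frac{771613 i \sqrt{4089091677602}}{5052518650}$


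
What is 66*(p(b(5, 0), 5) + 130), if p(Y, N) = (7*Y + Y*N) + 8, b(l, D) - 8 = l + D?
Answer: 19404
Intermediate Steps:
b(l, D) = 8 + D + l (b(l, D) = 8 + (l + D) = 8 + (D + l) = 8 + D + l)
p(Y, N) = 8 + 7*Y + N*Y (p(Y, N) = (7*Y + N*Y) + 8 = 8 + 7*Y + N*Y)
66*(p(b(5, 0), 5) + 130) = 66*((8 + 7*(8 + 0 + 5) + 5*(8 + 0 + 5)) + 130) = 66*((8 + 7*13 + 5*13) + 130) = 66*((8 + 91 + 65) + 130) = 66*(164 + 130) = 66*294 = 19404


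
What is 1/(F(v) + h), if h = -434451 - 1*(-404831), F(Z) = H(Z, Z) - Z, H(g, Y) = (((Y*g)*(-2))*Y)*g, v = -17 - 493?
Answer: -1/135304049110 ≈ -7.3908e-12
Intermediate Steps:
v = -510
H(g, Y) = -2*Y²*g² (H(g, Y) = ((-2*Y*g)*Y)*g = (-2*g*Y²)*g = -2*Y²*g²)
F(Z) = -Z - 2*Z⁴ (F(Z) = -2*Z²*Z² - Z = -2*Z⁴ - Z = -Z - 2*Z⁴)
h = -29620 (h = -434451 + 404831 = -29620)
1/(F(v) + h) = 1/((-1*(-510) - 2*(-510)⁴) - 29620) = 1/((510 - 2*67652010000) - 29620) = 1/((510 - 135304020000) - 29620) = 1/(-135304019490 - 29620) = 1/(-135304049110) = -1/135304049110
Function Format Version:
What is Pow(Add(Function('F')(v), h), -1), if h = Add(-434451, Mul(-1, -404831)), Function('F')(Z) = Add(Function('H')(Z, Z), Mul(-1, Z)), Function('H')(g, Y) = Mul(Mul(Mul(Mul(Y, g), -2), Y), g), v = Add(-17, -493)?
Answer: Rational(-1, 135304049110) ≈ -7.3908e-12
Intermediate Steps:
v = -510
Function('H')(g, Y) = Mul(-2, Pow(Y, 2), Pow(g, 2)) (Function('H')(g, Y) = Mul(Mul(Mul(-2, Y, g), Y), g) = Mul(Mul(-2, g, Pow(Y, 2)), g) = Mul(-2, Pow(Y, 2), Pow(g, 2)))
Function('F')(Z) = Add(Mul(-1, Z), Mul(-2, Pow(Z, 4))) (Function('F')(Z) = Add(Mul(-2, Pow(Z, 2), Pow(Z, 2)), Mul(-1, Z)) = Add(Mul(-2, Pow(Z, 4)), Mul(-1, Z)) = Add(Mul(-1, Z), Mul(-2, Pow(Z, 4))))
h = -29620 (h = Add(-434451, 404831) = -29620)
Pow(Add(Function('F')(v), h), -1) = Pow(Add(Add(Mul(-1, -510), Mul(-2, Pow(-510, 4))), -29620), -1) = Pow(Add(Add(510, Mul(-2, 67652010000)), -29620), -1) = Pow(Add(Add(510, -135304020000), -29620), -1) = Pow(Add(-135304019490, -29620), -1) = Pow(-135304049110, -1) = Rational(-1, 135304049110)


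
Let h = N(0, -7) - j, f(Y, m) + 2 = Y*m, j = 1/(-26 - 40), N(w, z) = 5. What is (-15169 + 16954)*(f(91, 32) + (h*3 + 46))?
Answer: 116672955/22 ≈ 5.3033e+6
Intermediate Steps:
j = -1/66 (j = 1/(-66) = -1/66 ≈ -0.015152)
f(Y, m) = -2 + Y*m
h = 331/66 (h = 5 - 1*(-1/66) = 5 + 1/66 = 331/66 ≈ 5.0152)
(-15169 + 16954)*(f(91, 32) + (h*3 + 46)) = (-15169 + 16954)*((-2 + 91*32) + ((331/66)*3 + 46)) = 1785*((-2 + 2912) + (331/22 + 46)) = 1785*(2910 + 1343/22) = 1785*(65363/22) = 116672955/22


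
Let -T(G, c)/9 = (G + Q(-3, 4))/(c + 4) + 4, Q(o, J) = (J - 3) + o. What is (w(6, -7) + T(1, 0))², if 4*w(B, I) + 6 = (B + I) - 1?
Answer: 20449/16 ≈ 1278.1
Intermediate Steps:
w(B, I) = -7/4 + B/4 + I/4 (w(B, I) = -3/2 + ((B + I) - 1)/4 = -3/2 + (-1 + B + I)/4 = -3/2 + (-¼ + B/4 + I/4) = -7/4 + B/4 + I/4)
Q(o, J) = -3 + J + o (Q(o, J) = (-3 + J) + o = -3 + J + o)
T(G, c) = -36 - 9*(-2 + G)/(4 + c) (T(G, c) = -9*((G + (-3 + 4 - 3))/(c + 4) + 4) = -9*((G - 2)/(4 + c) + 4) = -9*((-2 + G)/(4 + c) + 4) = -9*(4 + (-2 + G)/(4 + c)) = -36 - 9*(-2 + G)/(4 + c))
(w(6, -7) + T(1, 0))² = ((-7/4 + (¼)*6 + (¼)*(-7)) + 9*(-14 - 1*1 - 4*0)/(4 + 0))² = ((-7/4 + 3/2 - 7/4) + 9*(-14 - 1 + 0)/4)² = (-2 + 9*(¼)*(-15))² = (-2 - 135/4)² = (-143/4)² = 20449/16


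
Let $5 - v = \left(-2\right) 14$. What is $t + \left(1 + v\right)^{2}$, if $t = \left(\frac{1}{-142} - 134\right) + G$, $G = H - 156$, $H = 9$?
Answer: $\frac{124249}{142} \approx 874.99$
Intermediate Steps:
$v = 33$ ($v = 5 - \left(-2\right) 14 = 5 - -28 = 5 + 28 = 33$)
$G = -147$ ($G = 9 - 156 = -147$)
$t = - \frac{39903}{142}$ ($t = \left(\frac{1}{-142} - 134\right) - 147 = \left(- \frac{1}{142} - 134\right) - 147 = - \frac{19029}{142} - 147 = - \frac{39903}{142} \approx -281.01$)
$t + \left(1 + v\right)^{2} = - \frac{39903}{142} + \left(1 + 33\right)^{2} = - \frac{39903}{142} + 34^{2} = - \frac{39903}{142} + 1156 = \frac{124249}{142}$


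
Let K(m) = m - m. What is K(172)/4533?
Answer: 0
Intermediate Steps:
K(m) = 0
K(172)/4533 = 0/4533 = 0*(1/4533) = 0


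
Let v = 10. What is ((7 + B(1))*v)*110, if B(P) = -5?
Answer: 2200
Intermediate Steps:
((7 + B(1))*v)*110 = ((7 - 5)*10)*110 = (2*10)*110 = 20*110 = 2200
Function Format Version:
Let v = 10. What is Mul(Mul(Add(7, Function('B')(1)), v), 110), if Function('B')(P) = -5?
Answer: 2200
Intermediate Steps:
Mul(Mul(Add(7, Function('B')(1)), v), 110) = Mul(Mul(Add(7, -5), 10), 110) = Mul(Mul(2, 10), 110) = Mul(20, 110) = 2200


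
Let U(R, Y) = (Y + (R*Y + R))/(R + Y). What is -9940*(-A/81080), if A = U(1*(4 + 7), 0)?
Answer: 497/4054 ≈ 0.12259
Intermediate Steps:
U(R, Y) = (R + Y + R*Y)/(R + Y) (U(R, Y) = (Y + (R + R*Y))/(R + Y) = (R + Y + R*Y)/(R + Y))
A = 1 (A = (1*(4 + 7) + 0 + (1*(4 + 7))*0)/(1*(4 + 7) + 0) = (1*11 + 0 + (1*11)*0)/(1*11 + 0) = (11 + 0 + 11*0)/(11 + 0) = (11 + 0 + 0)/11 = (1/11)*11 = 1)
-9940*(-A/81080) = -9940/((-81080/1)) = -9940/((-81080*1)) = -9940/(-81080) = -9940*(-1/81080) = 497/4054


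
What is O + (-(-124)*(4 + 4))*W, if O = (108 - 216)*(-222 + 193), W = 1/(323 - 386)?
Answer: 196324/63 ≈ 3116.3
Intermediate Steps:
W = -1/63 (W = 1/(-63) = -1/63 ≈ -0.015873)
O = 3132 (O = -108*(-29) = 3132)
O + (-(-124)*(4 + 4))*W = 3132 - (-124)*(4 + 4)*(-1/63) = 3132 - (-124)*8*(-1/63) = 3132 - 31*(-32)*(-1/63) = 3132 + 992*(-1/63) = 3132 - 992/63 = 196324/63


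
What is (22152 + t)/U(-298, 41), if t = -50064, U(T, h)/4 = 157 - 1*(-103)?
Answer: -3489/130 ≈ -26.838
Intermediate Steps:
U(T, h) = 1040 (U(T, h) = 4*(157 - 1*(-103)) = 4*(157 + 103) = 4*260 = 1040)
(22152 + t)/U(-298, 41) = (22152 - 50064)/1040 = -27912*1/1040 = -3489/130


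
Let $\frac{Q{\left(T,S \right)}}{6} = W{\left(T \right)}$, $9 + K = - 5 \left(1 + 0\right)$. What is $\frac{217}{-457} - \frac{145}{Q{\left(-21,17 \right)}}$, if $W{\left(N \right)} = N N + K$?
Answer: $- \frac{622219}{1170834} \approx -0.53143$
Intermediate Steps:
$K = -14$ ($K = -9 - 5 \left(1 + 0\right) = -9 - 5 = -14$)
$W{\left(N \right)} = -14 + N^{2}$ ($W{\left(N \right)} = N N - 14 = N^{2} - 14 = -14 + N^{2}$)
$Q{\left(T,S \right)} = -84 + 6 T^{2}$ ($Q{\left(T,S \right)} = 6 \left(-14 + T^{2}\right) = -84 + 6 T^{2}$)
$\frac{217}{-457} - \frac{145}{Q{\left(-21,17 \right)}} = \frac{217}{-457} - \frac{145}{-84 + 6 \left(-21\right)^{2}} = 217 \left(- \frac{1}{457}\right) - \frac{145}{-84 + 6 \cdot 441} = - \frac{217}{457} - \frac{145}{-84 + 2646} = - \frac{217}{457} - \frac{145}{2562} = - \frac{622219}{1170834}$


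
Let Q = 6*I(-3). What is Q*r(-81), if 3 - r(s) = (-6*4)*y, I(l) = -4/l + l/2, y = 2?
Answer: -51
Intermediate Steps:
I(l) = l/2 - 4/l (I(l) = -4/l + l*(1/2) = -4/l + l/2 = l/2 - 4/l)
r(s) = 51 (r(s) = 3 - (-6*4)*2 = 3 - (-24)*2 = 3 - 1*(-48) = 3 + 48 = 51)
Q = -1 (Q = 6*((1/2)*(-3) - 4/(-3)) = 6*(-3/2 - 4*(-1/3)) = 6*(-3/2 + 4/3) = 6*(-1/6) = -1)
Q*r(-81) = -1*51 = -51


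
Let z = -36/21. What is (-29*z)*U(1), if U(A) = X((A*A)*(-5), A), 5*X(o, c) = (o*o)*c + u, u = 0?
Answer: 1740/7 ≈ 248.57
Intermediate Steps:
X(o, c) = c*o²/5 (X(o, c) = ((o*o)*c + 0)/5 = (o²*c + 0)/5 = (c*o² + 0)/5 = (c*o²)/5 = c*o²/5)
z = -12/7 (z = -36*1/21 = -12/7 ≈ -1.7143)
U(A) = 5*A⁵ (U(A) = A*((A*A)*(-5))²/5 = A*(A²*(-5))²/5 = A*(-5*A²)²/5 = A*(25*A⁴)/5 = 5*A⁵)
(-29*z)*U(1) = (-29*(-12/7))*(5*1⁵) = 348*(5*1)/7 = (348/7)*5 = 1740/7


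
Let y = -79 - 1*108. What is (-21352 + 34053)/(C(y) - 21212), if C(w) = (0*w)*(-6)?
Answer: -12701/21212 ≈ -0.59876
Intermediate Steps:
y = -187 (y = -79 - 108 = -187)
C(w) = 0 (C(w) = 0*(-6) = 0)
(-21352 + 34053)/(C(y) - 21212) = (-21352 + 34053)/(0 - 21212) = 12701/(-21212) = 12701*(-1/21212) = -12701/21212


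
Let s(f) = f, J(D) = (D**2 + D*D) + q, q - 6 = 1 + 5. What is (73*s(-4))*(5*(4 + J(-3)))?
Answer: -49640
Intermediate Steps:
q = 12 (q = 6 + (1 + 5) = 6 + 6 = 12)
J(D) = 12 + 2*D**2 (J(D) = (D**2 + D*D) + 12 = (D**2 + D**2) + 12 = 2*D**2 + 12 = 12 + 2*D**2)
(73*s(-4))*(5*(4 + J(-3))) = (73*(-4))*(5*(4 + (12 + 2*(-3)**2))) = -1460*(4 + (12 + 2*9)) = -1460*(4 + (12 + 18)) = -1460*(4 + 30) = -1460*34 = -292*170 = -49640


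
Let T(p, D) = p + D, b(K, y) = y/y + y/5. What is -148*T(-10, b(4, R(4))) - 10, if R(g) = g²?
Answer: 4242/5 ≈ 848.40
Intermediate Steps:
b(K, y) = 1 + y/5 (b(K, y) = 1 + y*(⅕) = 1 + y/5)
T(p, D) = D + p
-148*T(-10, b(4, R(4))) - 10 = -148*((1 + (⅕)*4²) - 10) - 10 = -148*((1 + (⅕)*16) - 10) - 10 = -148*((1 + 16/5) - 10) - 10 = -148*(21/5 - 10) - 10 = -148*(-29/5) - 10 = 4292/5 - 10 = 4242/5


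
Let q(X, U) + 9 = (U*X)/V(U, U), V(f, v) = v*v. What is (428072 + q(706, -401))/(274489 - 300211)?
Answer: -57217519/3438174 ≈ -16.642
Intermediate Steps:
V(f, v) = v**2
q(X, U) = -9 + X/U (q(X, U) = -9 + (U*X)/(U**2) = -9 + (U*X)/U**2 = -9 + X/U)
(428072 + q(706, -401))/(274489 - 300211) = (428072 + (-9 + 706/(-401)))/(274489 - 300211) = (428072 + (-9 + 706*(-1/401)))/(-25722) = (428072 + (-9 - 706/401))*(-1/25722) = (428072 - 4315/401)*(-1/25722) = (171652557/401)*(-1/25722) = -57217519/3438174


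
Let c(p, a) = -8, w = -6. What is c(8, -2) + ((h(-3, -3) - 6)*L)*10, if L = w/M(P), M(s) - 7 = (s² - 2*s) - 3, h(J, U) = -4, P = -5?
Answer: 96/13 ≈ 7.3846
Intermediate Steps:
M(s) = 4 + s² - 2*s (M(s) = 7 + ((s² - 2*s) - 3) = 7 + (-3 + s² - 2*s) = 4 + s² - 2*s)
L = -2/13 (L = -6/(4 + (-5)² - 2*(-5)) = -6/(4 + 25 + 10) = -6/39 = -6*1/39 = -2/13 ≈ -0.15385)
c(8, -2) + ((h(-3, -3) - 6)*L)*10 = -8 + ((-4 - 6)*(-2/13))*10 = -8 - 10*(-2/13)*10 = -8 + (20/13)*10 = -8 + 200/13 = 96/13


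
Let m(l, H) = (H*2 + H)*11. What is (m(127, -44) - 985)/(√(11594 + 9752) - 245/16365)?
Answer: -390838749/228669641633 - 26106433173*√21346/228669641633 ≈ -16.682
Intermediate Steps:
m(l, H) = 33*H (m(l, H) = (2*H + H)*11 = (3*H)*11 = 33*H)
(m(127, -44) - 985)/(√(11594 + 9752) - 245/16365) = (33*(-44) - 985)/(√(11594 + 9752) - 245/16365) = (-1452 - 985)/(√21346 - 245*1/16365) = -2437/(√21346 - 49/3273) = -2437/(-49/3273 + √21346)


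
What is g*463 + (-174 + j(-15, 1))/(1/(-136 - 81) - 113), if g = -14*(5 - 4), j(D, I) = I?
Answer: -158914063/24522 ≈ -6480.5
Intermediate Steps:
g = -14 (g = -14*1 = -14)
g*463 + (-174 + j(-15, 1))/(1/(-136 - 81) - 113) = -14*463 + (-174 + 1)/(1/(-136 - 81) - 113) = -6482 - 173/(1/(-217) - 113) = -6482 - 173/(-1/217 - 113) = -6482 - 173/(-24522/217) = -6482 - 173*(-217/24522) = -6482 + 37541/24522 = -158914063/24522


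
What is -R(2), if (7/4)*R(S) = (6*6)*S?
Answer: -288/7 ≈ -41.143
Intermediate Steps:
R(S) = 144*S/7 (R(S) = 4*((6*6)*S)/7 = 4*(36*S)/7 = 144*S/7)
-R(2) = -144*2/7 = -1*288/7 = -288/7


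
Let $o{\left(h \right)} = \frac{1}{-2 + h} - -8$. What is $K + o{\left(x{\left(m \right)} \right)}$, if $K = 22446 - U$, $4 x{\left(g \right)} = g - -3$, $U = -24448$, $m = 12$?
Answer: $\frac{328318}{7} \approx 46903.0$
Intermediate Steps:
$x{\left(g \right)} = \frac{3}{4} + \frac{g}{4}$ ($x{\left(g \right)} = \frac{g - -3}{4} = \frac{g + 3}{4} = \frac{3 + g}{4} = \frac{3}{4} + \frac{g}{4}$)
$o{\left(h \right)} = 8 + \frac{1}{-2 + h}$ ($o{\left(h \right)} = \frac{1}{-2 + h} + 8 = 8 + \frac{1}{-2 + h}$)
$K = 46894$ ($K = 22446 - -24448 = 22446 + 24448 = 46894$)
$K + o{\left(x{\left(m \right)} \right)} = 46894 + \frac{-15 + 8 \left(\frac{3}{4} + \frac{1}{4} \cdot 12\right)}{-2 + \left(\frac{3}{4} + \frac{1}{4} \cdot 12\right)} = 46894 + \frac{-15 + 8 \left(\frac{3}{4} + 3\right)}{-2 + \left(\frac{3}{4} + 3\right)} = 46894 + \frac{-15 + 8 \cdot \frac{15}{4}}{-2 + \frac{15}{4}} = 46894 + \frac{-15 + 30}{\frac{7}{4}} = 46894 + \frac{4}{7} \cdot 15 = 46894 + \frac{60}{7} = \frac{328318}{7}$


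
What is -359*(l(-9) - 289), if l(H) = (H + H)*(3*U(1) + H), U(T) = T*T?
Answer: 64979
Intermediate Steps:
U(T) = T²
l(H) = 2*H*(3 + H) (l(H) = (H + H)*(3*1² + H) = (2*H)*(3*1 + H) = (2*H)*(3 + H) = 2*H*(3 + H))
-359*(l(-9) - 289) = -359*(2*(-9)*(3 - 9) - 289) = -359*(2*(-9)*(-6) - 289) = -359*(108 - 289) = -359*(-181) = 64979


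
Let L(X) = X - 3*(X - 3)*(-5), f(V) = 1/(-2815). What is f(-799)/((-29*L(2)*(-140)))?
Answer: 1/148575700 ≈ 6.7306e-9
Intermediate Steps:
f(V) = -1/2815
L(X) = -45 + 16*X (L(X) = X - 3*(-3 + X)*(-5) = X - 3*(15 - 5*X) = X + (-45 + 15*X) = -45 + 16*X)
f(-799)/((-29*L(2)*(-140))) = -1/(4060*(-45 + 16*2))/2815 = -1/(4060*(-45 + 32))/2815 = -1/(2815*(-29*(-13)*(-140))) = -1/(2815*(377*(-140))) = -1/2815/(-52780) = -1/2815*(-1/52780) = 1/148575700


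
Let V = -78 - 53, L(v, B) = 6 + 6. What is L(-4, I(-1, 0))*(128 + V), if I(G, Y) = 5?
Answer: -36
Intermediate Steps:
L(v, B) = 12
V = -131
L(-4, I(-1, 0))*(128 + V) = 12*(128 - 131) = 12*(-3) = -36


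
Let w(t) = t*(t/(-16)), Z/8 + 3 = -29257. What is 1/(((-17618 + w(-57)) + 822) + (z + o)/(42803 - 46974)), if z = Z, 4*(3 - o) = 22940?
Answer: -66736/1130612443 ≈ -5.9026e-5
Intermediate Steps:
o = -5732 (o = 3 - ¼*22940 = 3 - 5735 = -5732)
Z = -234080 (Z = -24 + 8*(-29257) = -24 - 234056 = -234080)
z = -234080
w(t) = -t²/16 (w(t) = t*(t*(-1/16)) = t*(-t/16) = -t²/16)
1/(((-17618 + w(-57)) + 822) + (z + o)/(42803 - 46974)) = 1/(((-17618 - 1/16*(-57)²) + 822) + (-234080 - 5732)/(42803 - 46974)) = 1/(((-17618 - 1/16*3249) + 822) - 239812/(-4171)) = 1/(((-17618 - 3249/16) + 822) - 239812*(-1/4171)) = 1/((-285137/16 + 822) + 239812/4171) = 1/(-271985/16 + 239812/4171) = 1/(-1130612443/66736) = -66736/1130612443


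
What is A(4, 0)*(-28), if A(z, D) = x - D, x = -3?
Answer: 84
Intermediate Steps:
A(z, D) = -3 - D
A(4, 0)*(-28) = (-3 - 1*0)*(-28) = (-3 + 0)*(-28) = -3*(-28) = 84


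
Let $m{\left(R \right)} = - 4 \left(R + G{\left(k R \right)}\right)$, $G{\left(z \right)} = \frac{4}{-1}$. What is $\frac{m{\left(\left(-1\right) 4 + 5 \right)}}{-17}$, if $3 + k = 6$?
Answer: $- \frac{12}{17} \approx -0.70588$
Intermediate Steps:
$k = 3$ ($k = -3 + 6 = 3$)
$G{\left(z \right)} = -4$ ($G{\left(z \right)} = 4 \left(-1\right) = -4$)
$m{\left(R \right)} = 16 - 4 R$ ($m{\left(R \right)} = - 4 \left(R - 4\right) = - 4 \left(-4 + R\right) = 16 - 4 R$)
$\frac{m{\left(\left(-1\right) 4 + 5 \right)}}{-17} = \frac{16 - 4 \left(\left(-1\right) 4 + 5\right)}{-17} = \left(16 - 4 \left(-4 + 5\right)\right) \left(- \frac{1}{17}\right) = \left(16 - 4\right) \left(- \frac{1}{17}\right) = 12 \left(- \frac{1}{17}\right) = - \frac{12}{17}$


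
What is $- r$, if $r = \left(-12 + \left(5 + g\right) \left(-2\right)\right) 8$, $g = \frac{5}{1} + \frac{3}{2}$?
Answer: $280$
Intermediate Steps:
$g = \frac{13}{2}$ ($g = 5 \cdot 1 + 3 \cdot \frac{1}{2} = 5 + \frac{3}{2} = \frac{13}{2} \approx 6.5$)
$r = -280$ ($r = \left(-12 + \left(5 + \frac{13}{2}\right) \left(-2\right)\right) 8 = \left(-12 + \frac{23}{2} \left(-2\right)\right) 8 = \left(-12 - 23\right) 8 = \left(-35\right) 8 = -280$)
$- r = \left(-1\right) \left(-280\right) = 280$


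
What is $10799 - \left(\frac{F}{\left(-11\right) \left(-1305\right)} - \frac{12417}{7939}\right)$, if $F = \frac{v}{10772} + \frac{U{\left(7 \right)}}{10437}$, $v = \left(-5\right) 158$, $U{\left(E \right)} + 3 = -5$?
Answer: $\frac{69192252394569130697}{6406355449168290} \approx 10801.0$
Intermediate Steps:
$U{\left(E \right)} = -8$ ($U{\left(E \right)} = -3 - 5 = -8$)
$v = -790$
$F = - \frac{4165703}{56213682}$ ($F = - \frac{790}{10772} - \frac{8}{10437} = \left(-790\right) \frac{1}{10772} - \frac{8}{10437} = - \frac{395}{5386} - \frac{8}{10437} = - \frac{4165703}{56213682} \approx -0.074105$)
$10799 - \left(\frac{F}{\left(-11\right) \left(-1305\right)} - \frac{12417}{7939}\right) = 10799 - \left(- \frac{4165703}{56213682 \left(\left(-11\right) \left(-1305\right)\right)} - \frac{12417}{7939}\right) = 10799 - \left(- \frac{4165703}{56213682 \cdot 14355} - \frac{12417}{7939}\right) = 10799 - \left(\left(- \frac{4165703}{56213682}\right) \frac{1}{14355} - \frac{12417}{7939}\right) = 10799 - \left(- \frac{4165703}{806947405110} - \frac{12417}{7939}\right) = 10799 - - \frac{10019899000766987}{6406355449168290} = 10799 + \frac{10019899000766987}{6406355449168290} = \frac{69192252394569130697}{6406355449168290}$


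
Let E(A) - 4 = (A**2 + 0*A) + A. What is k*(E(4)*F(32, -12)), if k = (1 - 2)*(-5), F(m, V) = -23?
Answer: -2760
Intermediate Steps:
E(A) = 4 + A + A**2 (E(A) = 4 + ((A**2 + 0*A) + A) = 4 + ((A**2 + 0) + A) = 4 + (A**2 + A) = 4 + (A + A**2) = 4 + A + A**2)
k = 5 (k = -1*(-5) = 5)
k*(E(4)*F(32, -12)) = 5*((4 + 4 + 4**2)*(-23)) = 5*((4 + 4 + 16)*(-23)) = 5*(24*(-23)) = 5*(-552) = -2760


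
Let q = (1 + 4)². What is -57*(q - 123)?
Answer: 5586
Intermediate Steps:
q = 25 (q = 5² = 25)
-57*(q - 123) = -57*(25 - 123) = -57*(-98) = 5586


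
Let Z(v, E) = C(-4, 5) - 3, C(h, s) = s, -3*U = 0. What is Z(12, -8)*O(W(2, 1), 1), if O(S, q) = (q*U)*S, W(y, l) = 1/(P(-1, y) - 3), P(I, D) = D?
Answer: 0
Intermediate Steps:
U = 0 (U = -⅓*0 = 0)
W(y, l) = 1/(-3 + y) (W(y, l) = 1/(y - 3) = 1/(-3 + y))
Z(v, E) = 2 (Z(v, E) = 5 - 3 = 2)
O(S, q) = 0 (O(S, q) = (q*0)*S = 0*S = 0)
Z(12, -8)*O(W(2, 1), 1) = 2*0 = 0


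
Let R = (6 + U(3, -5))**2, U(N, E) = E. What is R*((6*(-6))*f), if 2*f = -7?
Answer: 126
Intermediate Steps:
f = -7/2 (f = (1/2)*(-7) = -7/2 ≈ -3.5000)
R = 1 (R = (6 - 5)**2 = 1**2 = 1)
R*((6*(-6))*f) = 1*((6*(-6))*(-7/2)) = 1*(-36*(-7/2)) = 1*126 = 126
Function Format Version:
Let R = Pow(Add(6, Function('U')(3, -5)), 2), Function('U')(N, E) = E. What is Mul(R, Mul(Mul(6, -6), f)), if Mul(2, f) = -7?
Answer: 126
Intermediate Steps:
f = Rational(-7, 2) (f = Mul(Rational(1, 2), -7) = Rational(-7, 2) ≈ -3.5000)
R = 1 (R = Pow(Add(6, -5), 2) = Pow(1, 2) = 1)
Mul(R, Mul(Mul(6, -6), f)) = Mul(1, Mul(Mul(6, -6), Rational(-7, 2))) = Mul(1, Mul(-36, Rational(-7, 2))) = Mul(1, 126) = 126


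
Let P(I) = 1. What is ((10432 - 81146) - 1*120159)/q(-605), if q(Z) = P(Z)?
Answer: -190873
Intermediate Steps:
q(Z) = 1
((10432 - 81146) - 1*120159)/q(-605) = ((10432 - 81146) - 1*120159)/1 = (-70714 - 120159)*1 = -190873*1 = -190873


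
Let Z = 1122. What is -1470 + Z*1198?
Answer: 1342686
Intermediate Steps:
-1470 + Z*1198 = -1470 + 1122*1198 = -1470 + 1344156 = 1342686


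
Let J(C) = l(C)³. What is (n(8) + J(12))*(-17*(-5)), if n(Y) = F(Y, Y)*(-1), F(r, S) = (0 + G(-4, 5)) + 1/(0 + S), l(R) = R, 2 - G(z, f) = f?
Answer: 1176995/8 ≈ 1.4712e+5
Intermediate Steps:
G(z, f) = 2 - f
F(r, S) = -3 + 1/S (F(r, S) = (0 + (2 - 1*5)) + 1/(0 + S) = (0 + (2 - 5)) + 1/S = (0 - 3) + 1/S = -3 + 1/S)
n(Y) = 3 - 1/Y (n(Y) = (-3 + 1/Y)*(-1) = 3 - 1/Y)
J(C) = C³
(n(8) + J(12))*(-17*(-5)) = ((3 - 1/8) + 12³)*(-17*(-5)) = ((3 - 1*⅛) + 1728)*85 = ((3 - ⅛) + 1728)*85 = (23/8 + 1728)*85 = (13847/8)*85 = 1176995/8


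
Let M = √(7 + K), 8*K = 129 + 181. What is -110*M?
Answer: -55*√183 ≈ -744.03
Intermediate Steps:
K = 155/4 (K = (129 + 181)/8 = (⅛)*310 = 155/4 ≈ 38.750)
M = √183/2 (M = √(7 + 155/4) = √(183/4) = √183/2 ≈ 6.7639)
-110*M = -55*√183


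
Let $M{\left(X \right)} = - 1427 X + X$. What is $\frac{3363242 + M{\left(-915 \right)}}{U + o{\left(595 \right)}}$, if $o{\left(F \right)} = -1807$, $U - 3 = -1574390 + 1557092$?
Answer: $- \frac{2334016}{9551} \approx -244.37$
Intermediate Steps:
$U = -17295$ ($U = 3 + \left(-1574390 + 1557092\right) = 3 - 17298 = -17295$)
$M{\left(X \right)} = - 1426 X$
$\frac{3363242 + M{\left(-915 \right)}}{U + o{\left(595 \right)}} = \frac{3363242 - -1304790}{-17295 - 1807} = \frac{3363242 + 1304790}{-19102} = 4668032 \left(- \frac{1}{19102}\right) = - \frac{2334016}{9551}$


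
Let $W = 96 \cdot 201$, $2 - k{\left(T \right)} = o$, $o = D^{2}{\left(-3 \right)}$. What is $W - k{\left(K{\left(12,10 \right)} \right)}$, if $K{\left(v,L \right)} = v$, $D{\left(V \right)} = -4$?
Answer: $19310$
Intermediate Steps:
$o = 16$ ($o = \left(-4\right)^{2} = 16$)
$k{\left(T \right)} = -14$ ($k{\left(T \right)} = 2 - 16 = -14$)
$W = 19296$
$W - k{\left(K{\left(12,10 \right)} \right)} = 19296 - -14 = 19296 + 14 = 19310$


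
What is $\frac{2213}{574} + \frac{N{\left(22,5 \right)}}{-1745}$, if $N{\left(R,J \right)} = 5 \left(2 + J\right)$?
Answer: $\frac{768319}{200326} \approx 3.8353$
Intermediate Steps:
$N{\left(R,J \right)} = 10 + 5 J$
$\frac{2213}{574} + \frac{N{\left(22,5 \right)}}{-1745} = \frac{2213}{574} + \frac{10 + 5 \cdot 5}{-1745} = 2213 \cdot \frac{1}{574} + \left(10 + 25\right) \left(- \frac{1}{1745}\right) = \frac{2213}{574} + 35 \left(- \frac{1}{1745}\right) = \frac{2213}{574} - \frac{7}{349} = \frac{768319}{200326}$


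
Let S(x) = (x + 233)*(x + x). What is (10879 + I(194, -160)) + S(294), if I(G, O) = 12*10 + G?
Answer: 321069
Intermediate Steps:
I(G, O) = 120 + G
S(x) = 2*x*(233 + x) (S(x) = (233 + x)*(2*x) = 2*x*(233 + x))
(10879 + I(194, -160)) + S(294) = (10879 + (120 + 194)) + 2*294*(233 + 294) = (10879 + 314) + 2*294*527 = 11193 + 309876 = 321069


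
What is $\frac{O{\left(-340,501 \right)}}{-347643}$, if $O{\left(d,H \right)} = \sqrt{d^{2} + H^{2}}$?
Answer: $- \frac{\sqrt{366601}}{347643} \approx -0.0017417$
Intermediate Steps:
$O{\left(d,H \right)} = \sqrt{H^{2} + d^{2}}$
$\frac{O{\left(-340,501 \right)}}{-347643} = \frac{\sqrt{501^{2} + \left(-340\right)^{2}}}{-347643} = \sqrt{251001 + 115600} \left(- \frac{1}{347643}\right) = \sqrt{366601} \left(- \frac{1}{347643}\right) = - \frac{\sqrt{366601}}{347643}$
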